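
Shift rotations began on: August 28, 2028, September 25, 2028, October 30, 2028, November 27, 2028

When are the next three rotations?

Every date is a Monday; gaps 28, 35, 28 days.
Each is the last Monday of its month (at least one falls on the 29th or later, ruling out '4th Monday').
Last Monday of December 2028: December 25, 2028.
January 2029 ends with Monday January 29, 2029.
Last Monday of February 2029: February 26, 2029.

December 25, 2028; January 29, 2029; February 26, 2029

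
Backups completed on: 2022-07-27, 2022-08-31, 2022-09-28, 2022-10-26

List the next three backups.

These are Wednesdays with 35, 28, 28-day gaps.
Each is the final Wednesday of its month — 2022-08-31 is past the 28th, so '4th Wednesday' doesn't fit.
Last Wednesday of November 2022: 2022-11-30.
December 2022 ends with Wednesday 2022-12-28.
January 2023 ends with Wednesday 2023-01-25.

2022-11-30, 2022-12-28, 2023-01-25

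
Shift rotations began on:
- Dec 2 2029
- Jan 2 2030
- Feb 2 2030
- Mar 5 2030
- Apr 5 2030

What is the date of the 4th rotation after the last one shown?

Aug 7 2030

Every event comes 31 days after the last (31, 31, 31, 31).
Apr 5 2030 + 31 days = May 6 2030.
May 6 2030 + 31 days = Jun 6 2030.
Jun 6 2030 + 31 days = Jul 7 2030.
Jul 7 2030 + 31 days = Aug 7 2030.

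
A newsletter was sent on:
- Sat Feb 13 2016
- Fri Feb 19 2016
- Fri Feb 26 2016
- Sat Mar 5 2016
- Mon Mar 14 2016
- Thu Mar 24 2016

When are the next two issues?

Mon Apr 4 2016, Sat Apr 16 2016

Intervals are 6, 7, 8, 9, 10 days — an arithmetic progression with common difference 1.
Next gap: 11 days. Thu Mar 24 2016 + 11 days = Mon Apr 4 2016.
Next gap: 12 days. Mon Apr 4 2016 + 12 days = Sat Apr 16 2016.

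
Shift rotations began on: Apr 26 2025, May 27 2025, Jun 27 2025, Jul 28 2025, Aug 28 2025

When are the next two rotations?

Sep 28 2025, Oct 29 2025

Every event comes 31 days after the last (31, 31, 31, 31).
Aug 28 2025 + 31 days = Sep 28 2025.
Sep 28 2025 + 31 days = Oct 29 2025.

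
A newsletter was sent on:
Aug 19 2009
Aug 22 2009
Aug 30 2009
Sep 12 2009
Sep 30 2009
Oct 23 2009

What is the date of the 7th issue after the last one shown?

The spacing grows by 5 each time: 3, 8, 13, 18, 23 days.
Next gap: 28 days. Oct 23 2009 + 28 days = Nov 20 2009.
Next gap: 33 days. Nov 20 2009 + 33 days = Dec 23 2009.
Next gap: 38 days. Dec 23 2009 + 38 days = Jan 30 2010.
Next gap: 43 days. Jan 30 2010 + 43 days = Mar 14 2010.
Next gap: 48 days. Mar 14 2010 + 48 days = May 1 2010.
Next gap: 53 days. May 1 2010 + 53 days = Jun 23 2010.
Next gap: 58 days. Jun 23 2010 + 58 days = Aug 20 2010.

Aug 20 2010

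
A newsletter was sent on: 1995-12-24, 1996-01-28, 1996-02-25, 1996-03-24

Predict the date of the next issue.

Gaps: 35, 28, 28 days — a mix of 28 and 35. Every date is a Sunday.
Each is the 4th Sunday of its month.
April 1996 — 4th Sunday is 1996-04-28.

1996-04-28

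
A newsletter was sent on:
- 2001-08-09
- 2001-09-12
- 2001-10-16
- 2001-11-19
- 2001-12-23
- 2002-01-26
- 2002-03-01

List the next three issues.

Every event comes 34 days after the last (34, 34, 34, 34, 34, 34).
2002-03-01 + 34 days = 2002-04-04.
2002-04-04 + 34 days = 2002-05-08.
2002-05-08 + 34 days = 2002-06-11.

2002-04-04, 2002-05-08, 2002-06-11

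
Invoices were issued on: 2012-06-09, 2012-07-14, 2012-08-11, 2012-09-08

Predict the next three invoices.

2012-10-13, 2012-11-10, 2012-12-08

Gaps: 35, 28, 28 days — a mix of 28 and 35. Every date is a Saturday.
Each is the 2nd Saturday of its month.
October 2012 — 2nd Saturday is 2012-10-13.
2nd Saturday of November 2012: 2012-11-10.
2nd Saturday of December 2012: 2012-12-08.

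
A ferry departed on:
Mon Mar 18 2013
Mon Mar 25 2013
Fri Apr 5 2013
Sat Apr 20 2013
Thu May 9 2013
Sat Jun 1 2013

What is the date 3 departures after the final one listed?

The spacing grows by 4 each time: 7, 11, 15, 19, 23 days.
Next gap: 27 days. Sat Jun 1 2013 + 27 days = Fri Jun 28 2013.
Next gap: 31 days. Fri Jun 28 2013 + 31 days = Mon Jul 29 2013.
Next gap: 35 days. Mon Jul 29 2013 + 35 days = Mon Sep 2 2013.

Mon Sep 2 2013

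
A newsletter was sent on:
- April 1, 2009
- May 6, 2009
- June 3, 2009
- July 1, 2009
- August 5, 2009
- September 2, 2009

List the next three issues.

Gaps: 35, 28, 28, 35, 28 days — a mix of 28 and 35. Every date is a Wednesday.
Each is the 1st Wednesday of its month.
1st Wednesday of October 2009: October 7, 2009.
1st Wednesday of November 2009: November 4, 2009.
December 2009 — 1st Wednesday is December 2, 2009.

October 7, 2009; November 4, 2009; December 2, 2009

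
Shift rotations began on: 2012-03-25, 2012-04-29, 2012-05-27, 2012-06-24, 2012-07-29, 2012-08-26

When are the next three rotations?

2012-09-30, 2012-10-28, 2012-11-25

All Sundays; the gaps (35, 28, 28, 35, 28) vary with month length.
This is the last Sunday of each month.
Last Sunday of September 2012: 2012-09-30.
October 2012 ends with Sunday 2012-10-28.
Last Sunday of November 2012: 2012-11-25.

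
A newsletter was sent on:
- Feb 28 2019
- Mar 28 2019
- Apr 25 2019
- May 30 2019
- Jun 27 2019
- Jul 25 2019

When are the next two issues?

These are Thursdays with 28, 28, 35, 28, 28-day gaps.
Each is the final Thursday of its month — May 30 2019 is past the 28th, so '4th Thursday' doesn't fit.
August 2019 ends with Thursday Aug 29 2019.
Last Thursday of September 2019: Sep 26 2019.

Aug 29 2019, Sep 26 2019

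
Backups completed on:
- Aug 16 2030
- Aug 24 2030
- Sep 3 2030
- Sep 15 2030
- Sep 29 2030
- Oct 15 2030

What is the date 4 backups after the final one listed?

The spacing grows by 2 each time: 8, 10, 12, 14, 16 days.
Next gap: 18 days. Oct 15 2030 + 18 days = Nov 2 2030.
Next gap: 20 days. Nov 2 2030 + 20 days = Nov 22 2030.
Next gap: 22 days. Nov 22 2030 + 22 days = Dec 14 2030.
Next gap: 24 days. Dec 14 2030 + 24 days = Jan 7 2031.

Jan 7 2031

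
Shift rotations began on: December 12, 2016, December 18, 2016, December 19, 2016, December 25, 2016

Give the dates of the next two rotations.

The gap pattern 6, 1, 6 repeats every 2 events.
These are the Mondays and Sundays of each week.
Next Monday: December 26, 2016.
Next Sunday: January 1, 2017.

December 26, 2016; January 1, 2017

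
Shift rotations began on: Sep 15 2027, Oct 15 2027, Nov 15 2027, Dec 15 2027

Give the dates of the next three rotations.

Gaps: 30, 31, 30 days — not constant. Every event is on the 15th of the month.
Pattern: the 15th of each month.
January 2028: Jan 15 2028.
Next: February 2028 → Feb 15 2028.
Next: March 2028 → Mar 15 2028.

Jan 15 2028, Feb 15 2028, Mar 15 2028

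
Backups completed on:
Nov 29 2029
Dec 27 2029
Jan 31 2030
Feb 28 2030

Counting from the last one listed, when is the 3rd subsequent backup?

May 30 2030

Every date is a Thursday; gaps 28, 35, 28 days.
Each is the last Thursday of its month (at least one falls on the 29th or later, ruling out '4th Thursday').
Last Thursday of March 2030: Mar 28 2030.
April 2030 ends with Thursday Apr 25 2030.
Last Thursday of May 2030: May 30 2030.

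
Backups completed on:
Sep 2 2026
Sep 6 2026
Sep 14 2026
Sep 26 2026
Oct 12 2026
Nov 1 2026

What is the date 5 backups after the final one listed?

Gaps: 4, 8, 12, 16, 20 days — each gap is 4 larger than the previous one.
Next gap: 24 days. Nov 1 2026 + 24 days = Nov 25 2026.
Next gap: 28 days. Nov 25 2026 + 28 days = Dec 23 2026.
Next gap: 32 days. Dec 23 2026 + 32 days = Jan 24 2027.
Next gap: 36 days. Jan 24 2027 + 36 days = Mar 1 2027.
Next gap: 40 days. Mar 1 2027 + 40 days = Apr 10 2027.

Apr 10 2027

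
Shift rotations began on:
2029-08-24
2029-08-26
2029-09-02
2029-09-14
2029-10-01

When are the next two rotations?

2029-10-23, 2029-11-19

Intervals are 2, 7, 12, 17 days — an arithmetic progression with common difference 5.
Next gap: 22 days. 2029-10-01 + 22 days = 2029-10-23.
Next gap: 27 days. 2029-10-23 + 27 days = 2029-11-19.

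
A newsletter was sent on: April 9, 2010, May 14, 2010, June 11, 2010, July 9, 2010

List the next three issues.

Gaps: 35, 28, 28 days — a mix of 28 and 35. Every date is a Friday.
Each is the 2nd Friday of its month.
2nd Friday of August 2010: August 13, 2010.
2nd Friday of September 2010: September 10, 2010.
2nd Friday of October 2010: October 8, 2010.

August 13, 2010; September 10, 2010; October 8, 2010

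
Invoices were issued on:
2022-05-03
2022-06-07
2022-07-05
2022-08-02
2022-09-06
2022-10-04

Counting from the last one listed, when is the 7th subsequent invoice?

All dates are Tuesdays, 35, 28, 28, 35, 28 days apart.
Specifically, the 1st Tuesday of each month.
November 2022 — 1st Tuesday is 2022-11-01.
December 2022 — 1st Tuesday is 2022-12-06.
1st Tuesday of January 2023: 2023-01-03.
February 2023 — 1st Tuesday is 2023-02-07.
1st Tuesday of March 2023: 2023-03-07.
April 2023 — 1st Tuesday is 2023-04-04.
1st Tuesday of May 2023: 2023-05-02.

2023-05-02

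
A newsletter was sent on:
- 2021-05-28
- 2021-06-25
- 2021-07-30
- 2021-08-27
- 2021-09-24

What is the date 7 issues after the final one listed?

Every date is a Friday; gaps 28, 35, 28, 28 days.
Each is the last Friday of its month (at least one falls on the 29th or later, ruling out '4th Friday').
October 2021 ends with Friday 2021-10-29.
November 2021 ends with Friday 2021-11-26.
December 2021 ends with Friday 2021-12-31.
Last Friday of January 2022: 2022-01-28.
February 2022 ends with Friday 2022-02-25.
Last Friday of March 2022: 2022-03-25.
Last Friday of April 2022: 2022-04-29.

2022-04-29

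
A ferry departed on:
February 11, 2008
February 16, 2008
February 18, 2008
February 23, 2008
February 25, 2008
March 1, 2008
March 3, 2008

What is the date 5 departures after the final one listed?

The gap pattern 5, 2, 5, 2, 5, 2 repeats every 2 events.
These are the Mondays and Saturdays of each week.
The following Saturday is March 8, 2008.
Next Monday: March 10, 2008.
The following Saturday is March 15, 2008.
Next Monday: March 17, 2008.
Next Saturday: March 22, 2008.

March 22, 2008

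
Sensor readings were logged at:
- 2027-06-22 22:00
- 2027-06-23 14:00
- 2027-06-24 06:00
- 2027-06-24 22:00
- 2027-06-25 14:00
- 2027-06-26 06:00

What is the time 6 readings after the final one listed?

Spacing: 16, 16, 16, 16, 16 h — constant 16 h.
2027-06-26 06:00 + 16 h = 2027-06-26 22:00.
2027-06-26 22:00 + 16 h = 2027-06-27 14:00.
2027-06-27 14:00 + 16 h = 2027-06-28 06:00.
2027-06-28 06:00 + 16 h = 2027-06-28 22:00.
2027-06-28 22:00 + 16 h = 2027-06-29 14:00.
2027-06-29 14:00 + 16 h = 2027-06-30 06:00.

2027-06-30 06:00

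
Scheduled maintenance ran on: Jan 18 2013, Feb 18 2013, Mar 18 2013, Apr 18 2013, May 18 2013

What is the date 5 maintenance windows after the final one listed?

Oct 18 2013

The day-of-month is always 18 (31, 28, 31, 30 days between events).
So this recurs on the 18th of each month.
June 2013: Jun 18 2013.
Next: July 2013 → Jul 18 2013.
Next: August 2013 → Aug 18 2013.
Next: September 2013 → Sep 18 2013.
Next: October 2013 → Oct 18 2013.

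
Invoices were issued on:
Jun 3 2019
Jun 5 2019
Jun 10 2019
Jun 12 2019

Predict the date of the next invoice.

Jun 17 2019

Gaps: 2, 5, 2 days — not constant, but cyclic with period 2.
The events fall on every Monday and Wednesday.
The following Monday is Jun 17 2019.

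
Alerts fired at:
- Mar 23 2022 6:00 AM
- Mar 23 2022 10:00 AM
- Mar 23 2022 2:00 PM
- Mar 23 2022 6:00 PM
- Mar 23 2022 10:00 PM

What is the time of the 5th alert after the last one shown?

Spacing: 4, 4, 4, 4 h — constant 4 h.
Mar 23 2022 10:00 PM + 4 h = Mar 24 2022 2:00 AM.
Mar 24 2022 2:00 AM + 4 h = Mar 24 2022 6:00 AM.
Mar 24 2022 6:00 AM + 4 h = Mar 24 2022 10:00 AM.
Mar 24 2022 10:00 AM + 4 h = Mar 24 2022 2:00 PM.
Mar 24 2022 2:00 PM + 4 h = Mar 24 2022 6:00 PM.

Mar 24 2022 6:00 PM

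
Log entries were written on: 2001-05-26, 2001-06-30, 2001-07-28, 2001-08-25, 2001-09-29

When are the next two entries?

These are Saturdays with 35, 28, 28, 35-day gaps.
Each is the final Saturday of its month — 2001-06-30 is past the 28th, so '4th Saturday' doesn't fit.
October 2001 ends with Saturday 2001-10-27.
Last Saturday of November 2001: 2001-11-24.

2001-10-27, 2001-11-24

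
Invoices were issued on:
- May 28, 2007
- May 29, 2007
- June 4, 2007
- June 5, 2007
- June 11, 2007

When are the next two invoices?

June 12, 2007; June 18, 2007

Every event lands on a Monday or Tuesday (gaps cycle 1, 6, 1, 6).
So the schedule is: every Monday and Tuesday.
The following Tuesday is June 12, 2007.
The following Monday is June 18, 2007.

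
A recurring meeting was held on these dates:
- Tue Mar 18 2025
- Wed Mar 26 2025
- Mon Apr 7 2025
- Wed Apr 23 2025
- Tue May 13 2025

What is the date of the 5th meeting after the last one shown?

Mon Oct 20 2025

Intervals are 8, 12, 16, 20 days — an arithmetic progression with common difference 4.
Next gap: 24 days. Tue May 13 2025 + 24 days = Fri Jun 6 2025.
Next gap: 28 days. Fri Jun 6 2025 + 28 days = Fri Jul 4 2025.
Next gap: 32 days. Fri Jul 4 2025 + 32 days = Tue Aug 5 2025.
Next gap: 36 days. Tue Aug 5 2025 + 36 days = Wed Sep 10 2025.
Next gap: 40 days. Wed Sep 10 2025 + 40 days = Mon Oct 20 2025.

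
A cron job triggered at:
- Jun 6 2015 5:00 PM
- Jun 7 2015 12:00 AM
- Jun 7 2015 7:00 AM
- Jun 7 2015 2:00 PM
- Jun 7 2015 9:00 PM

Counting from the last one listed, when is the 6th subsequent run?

Jun 9 2015 3:00 PM

The interval is a steady 7 hours (7, 7, 7, 7).
Jun 7 2015 9:00 PM + 7 h = Jun 8 2015 4:00 AM.
Jun 8 2015 4:00 AM + 7 h = Jun 8 2015 11:00 AM.
Jun 8 2015 11:00 AM + 7 h = Jun 8 2015 6:00 PM.
Jun 8 2015 6:00 PM + 7 h = Jun 9 2015 1:00 AM.
Jun 9 2015 1:00 AM + 7 h = Jun 9 2015 8:00 AM.
Jun 9 2015 8:00 AM + 7 h = Jun 9 2015 3:00 PM.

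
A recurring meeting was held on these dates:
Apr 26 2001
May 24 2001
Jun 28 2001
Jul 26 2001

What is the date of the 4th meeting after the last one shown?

Nov 22 2001

These are Thursdays at 28- or 35-day spacing (28, 35, 28).
The pattern: 4th Thursday of the month.
August 2001 — 4th Thursday is Aug 23 2001.
4th Thursday of September 2001: Sep 27 2001.
4th Thursday of October 2001: Oct 25 2001.
November 2001 — 4th Thursday is Nov 22 2001.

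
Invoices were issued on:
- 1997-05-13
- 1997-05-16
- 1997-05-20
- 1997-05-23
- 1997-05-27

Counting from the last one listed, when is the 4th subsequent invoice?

1997-06-10

Every event lands on a Tuesday or Friday (gaps cycle 3, 4, 3, 4).
So the schedule is: every Tuesday and Friday.
The following Friday is 1997-05-30.
Next Tuesday: 1997-06-03.
The following Friday is 1997-06-06.
The following Tuesday is 1997-06-10.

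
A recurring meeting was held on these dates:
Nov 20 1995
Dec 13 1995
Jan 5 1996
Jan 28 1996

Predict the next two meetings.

Feb 20 1996, Mar 14 1996

Gaps between consecutive events: 23, 23, 23 days — a constant 23-day interval.
Jan 28 1996 + 23 days = Feb 20 1996.
Feb 20 1996 + 23 days = Mar 14 1996.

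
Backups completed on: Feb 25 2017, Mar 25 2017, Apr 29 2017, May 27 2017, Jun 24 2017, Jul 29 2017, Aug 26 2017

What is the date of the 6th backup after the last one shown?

All Saturdays; the gaps (28, 35, 28, 28, 35, 28) vary with month length.
This is the last Saturday of each month.
Last Saturday of September 2017: Sep 30 2017.
October 2017 ends with Saturday Oct 28 2017.
Last Saturday of November 2017: Nov 25 2017.
Last Saturday of December 2017: Dec 30 2017.
Last Saturday of January 2018: Jan 27 2018.
February 2018 ends with Saturday Feb 24 2018.

Feb 24 2018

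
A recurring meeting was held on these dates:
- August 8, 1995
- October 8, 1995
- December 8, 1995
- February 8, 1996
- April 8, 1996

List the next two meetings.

June 8, 1996; August 8, 1996

Each date is the 8th; the gaps (61, 61, 62, 60) track the month lengths.
The rule is the 8th of every 2 months.
June 1996: June 8, 1996.
August 1996: August 8, 1996.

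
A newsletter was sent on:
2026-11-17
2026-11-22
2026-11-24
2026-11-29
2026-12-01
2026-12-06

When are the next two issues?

The gap pattern 5, 2, 5, 2, 5 repeats every 2 events.
These are the Tuesdays and Sundays of each week.
The following Tuesday is 2026-12-08.
The following Sunday is 2026-12-13.

2026-12-08, 2026-12-13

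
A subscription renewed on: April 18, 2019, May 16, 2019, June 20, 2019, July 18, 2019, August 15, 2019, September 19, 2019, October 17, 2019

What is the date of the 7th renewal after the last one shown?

May 21, 2020

All dates are Thursdays, 28, 35, 28, 28, 35, 28 days apart.
Specifically, the 3rd Thursday of each month.
November 2019 — 3rd Thursday is November 21, 2019.
December 2019 — 3rd Thursday is December 19, 2019.
3rd Thursday of January 2020: January 16, 2020.
February 2020 — 3rd Thursday is February 20, 2020.
3rd Thursday of March 2020: March 19, 2020.
3rd Thursday of April 2020: April 16, 2020.
3rd Thursday of May 2020: May 21, 2020.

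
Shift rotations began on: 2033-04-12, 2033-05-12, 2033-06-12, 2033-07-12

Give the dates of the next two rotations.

Each date is the 12th; the gaps (30, 31, 30) track the month lengths.
The rule is the 12th of each month.
August 2033: 2033-08-12.
September 2033: 2033-09-12.

2033-08-12, 2033-09-12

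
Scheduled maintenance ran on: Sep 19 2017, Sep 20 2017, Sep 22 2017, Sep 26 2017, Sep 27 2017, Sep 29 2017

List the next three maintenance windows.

Every event lands on a Tuesday or Wednesday or Friday (gaps cycle 1, 2, 4, 1, 2).
So the schedule is: every Tuesday, Wednesday and Friday.
The following Tuesday is Oct 3 2017.
Next Wednesday: Oct 4 2017.
Next Friday: Oct 6 2017.

Oct 3 2017, Oct 4 2017, Oct 6 2017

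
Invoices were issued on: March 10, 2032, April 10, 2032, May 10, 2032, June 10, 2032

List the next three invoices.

July 10, 2032; August 10, 2032; September 10, 2032

Each date is the 10th; the gaps (31, 30, 31) track the month lengths.
The rule is the 10th of each month.
July 2032: July 10, 2032.
August 2032: August 10, 2032.
Next: September 2032 → September 10, 2032.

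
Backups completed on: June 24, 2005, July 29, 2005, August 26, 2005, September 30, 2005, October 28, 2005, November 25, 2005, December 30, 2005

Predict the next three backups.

January 27, 2006; February 24, 2006; March 31, 2006

Every date is a Friday; gaps 35, 28, 35, 28, 28, 35 days.
Each is the last Friday of its month (at least one falls on the 29th or later, ruling out '4th Friday').
Last Friday of January 2006: January 27, 2006.
February 2006 ends with Friday February 24, 2006.
March 2006 ends with Friday March 31, 2006.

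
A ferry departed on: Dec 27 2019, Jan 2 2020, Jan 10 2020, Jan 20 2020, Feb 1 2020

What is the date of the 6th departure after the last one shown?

May 25 2020

Intervals are 6, 8, 10, 12 days — an arithmetic progression with common difference 2.
Next gap: 14 days. Feb 1 2020 + 14 days = Feb 15 2020.
Next gap: 16 days. Feb 15 2020 + 16 days = Mar 2 2020.
Next gap: 18 days. Mar 2 2020 + 18 days = Mar 20 2020.
Next gap: 20 days. Mar 20 2020 + 20 days = Apr 9 2020.
Next gap: 22 days. Apr 9 2020 + 22 days = May 1 2020.
Next gap: 24 days. May 1 2020 + 24 days = May 25 2020.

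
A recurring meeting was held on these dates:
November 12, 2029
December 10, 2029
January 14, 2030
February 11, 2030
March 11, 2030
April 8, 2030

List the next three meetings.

May 13, 2030; June 10, 2030; July 8, 2030

These are Mondays at 28- or 35-day spacing (28, 35, 28, 28, 28).
The pattern: 2nd Monday of the month.
2nd Monday of May 2030: May 13, 2030.
2nd Monday of June 2030: June 10, 2030.
2nd Monday of July 2030: July 8, 2030.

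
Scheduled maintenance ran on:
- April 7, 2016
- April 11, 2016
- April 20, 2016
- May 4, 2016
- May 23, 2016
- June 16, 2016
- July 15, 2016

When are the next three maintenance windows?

Intervals are 4, 9, 14, 19, 24, 29 days — an arithmetic progression with common difference 5.
Next gap: 34 days. July 15, 2016 + 34 days = August 18, 2016.
Next gap: 39 days. August 18, 2016 + 39 days = September 26, 2016.
Next gap: 44 days. September 26, 2016 + 44 days = November 9, 2016.

August 18, 2016; September 26, 2016; November 9, 2016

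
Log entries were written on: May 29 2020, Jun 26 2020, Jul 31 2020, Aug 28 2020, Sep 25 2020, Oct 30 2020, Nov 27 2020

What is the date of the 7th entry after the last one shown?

All Fridays; the gaps (28, 35, 28, 28, 35, 28) vary with month length.
This is the last Friday of each month.
Last Friday of December 2020: Dec 25 2020.
Last Friday of January 2021: Jan 29 2021.
Last Friday of February 2021: Feb 26 2021.
March 2021 ends with Friday Mar 26 2021.
April 2021 ends with Friday Apr 30 2021.
Last Friday of May 2021: May 28 2021.
June 2021 ends with Friday Jun 25 2021.

Jun 25 2021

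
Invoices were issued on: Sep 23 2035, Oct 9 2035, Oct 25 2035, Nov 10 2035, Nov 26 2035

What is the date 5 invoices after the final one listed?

Feb 14 2036

Gaps between consecutive events: 16, 16, 16, 16 days — a constant 16-day interval.
Nov 26 2035 + 16 days = Dec 12 2035.
Dec 12 2035 + 16 days = Dec 28 2035.
Dec 28 2035 + 16 days = Jan 13 2036.
Jan 13 2036 + 16 days = Jan 29 2036.
Jan 29 2036 + 16 days = Feb 14 2036.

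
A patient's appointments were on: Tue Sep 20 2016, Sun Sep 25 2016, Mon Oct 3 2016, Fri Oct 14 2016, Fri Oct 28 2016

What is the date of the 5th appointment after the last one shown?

Intervals are 5, 8, 11, 14 days — an arithmetic progression with common difference 3.
Next gap: 17 days. Fri Oct 28 2016 + 17 days = Mon Nov 14 2016.
Next gap: 20 days. Mon Nov 14 2016 + 20 days = Sun Dec 4 2016.
Next gap: 23 days. Sun Dec 4 2016 + 23 days = Tue Dec 27 2016.
Next gap: 26 days. Tue Dec 27 2016 + 26 days = Sun Jan 22 2017.
Next gap: 29 days. Sun Jan 22 2017 + 29 days = Mon Feb 20 2017.

Mon Feb 20 2017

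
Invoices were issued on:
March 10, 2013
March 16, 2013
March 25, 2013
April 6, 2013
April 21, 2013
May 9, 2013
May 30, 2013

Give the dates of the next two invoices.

Intervals are 6, 9, 12, 15, 18, 21 days — an arithmetic progression with common difference 3.
Next gap: 24 days. May 30, 2013 + 24 days = June 23, 2013.
Next gap: 27 days. June 23, 2013 + 27 days = July 20, 2013.

June 23, 2013; July 20, 2013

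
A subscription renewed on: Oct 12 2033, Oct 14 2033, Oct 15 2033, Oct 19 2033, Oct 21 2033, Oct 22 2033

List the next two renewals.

Oct 26 2033, Oct 28 2033

The gap pattern 2, 1, 4, 2, 1 repeats every 3 events.
These are the Wednesdays, Fridays and Saturdays of each week.
Next Wednesday: Oct 26 2033.
Next Friday: Oct 28 2033.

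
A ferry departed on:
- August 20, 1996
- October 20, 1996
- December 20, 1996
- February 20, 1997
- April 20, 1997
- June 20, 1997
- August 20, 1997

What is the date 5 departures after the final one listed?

June 20, 1998

The day-of-month is always 20 (61, 61, 62, 59, 61, 61 days between events).
So this recurs on the 20th of every 2 months.
Next: October 1997 → October 20, 1997.
December 1997: December 20, 1997.
February 1998: February 20, 1998.
April 1998: April 20, 1998.
Next: June 1998 → June 20, 1998.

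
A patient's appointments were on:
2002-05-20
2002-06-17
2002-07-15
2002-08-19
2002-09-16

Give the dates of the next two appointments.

Gaps: 28, 28, 35, 28 days — a mix of 28 and 35. Every date is a Monday.
Each is the 3rd Monday of its month.
October 2002 — 3rd Monday is 2002-10-21.
3rd Monday of November 2002: 2002-11-18.

2002-10-21, 2002-11-18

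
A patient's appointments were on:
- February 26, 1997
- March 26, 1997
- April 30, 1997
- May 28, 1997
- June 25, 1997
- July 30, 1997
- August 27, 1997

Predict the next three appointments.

Every date is a Wednesday; gaps 28, 35, 28, 28, 35, 28 days.
Each is the last Wednesday of its month (at least one falls on the 29th or later, ruling out '4th Wednesday').
Last Wednesday of September 1997: September 24, 1997.
Last Wednesday of October 1997: October 29, 1997.
November 1997 ends with Wednesday November 26, 1997.

September 24, 1997; October 29, 1997; November 26, 1997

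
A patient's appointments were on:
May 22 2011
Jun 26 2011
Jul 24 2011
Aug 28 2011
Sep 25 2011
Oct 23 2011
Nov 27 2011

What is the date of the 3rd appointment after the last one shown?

Feb 26 2012

Gaps: 35, 28, 35, 28, 28, 35 days — a mix of 28 and 35. Every date is a Sunday.
Each is the 4th Sunday of its month.
December 2011 — 4th Sunday is Dec 25 2011.
4th Sunday of January 2012: Jan 22 2012.
February 2012 — 4th Sunday is Feb 26 2012.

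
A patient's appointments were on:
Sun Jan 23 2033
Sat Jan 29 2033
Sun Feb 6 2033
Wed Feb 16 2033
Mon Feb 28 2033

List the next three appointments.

Gaps: 6, 8, 10, 12 days — each gap is 2 larger than the previous one.
Next gap: 14 days. Mon Feb 28 2033 + 14 days = Mon Mar 14 2033.
Next gap: 16 days. Mon Mar 14 2033 + 16 days = Wed Mar 30 2033.
Next gap: 18 days. Wed Mar 30 2033 + 18 days = Sun Apr 17 2033.

Mon Mar 14 2033, Wed Mar 30 2033, Sun Apr 17 2033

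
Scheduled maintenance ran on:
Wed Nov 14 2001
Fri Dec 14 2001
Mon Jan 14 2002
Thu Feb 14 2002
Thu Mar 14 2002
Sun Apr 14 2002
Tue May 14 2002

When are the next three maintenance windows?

Gaps: 30, 31, 31, 28, 31, 30 days — not constant. Every event is on the 14th of the month.
Pattern: the 14th of each month.
June 2002: Fri Jun 14 2002.
July 2002: Sun Jul 14 2002.
Next: August 2002 → Wed Aug 14 2002.

Fri Jun 14 2002, Sun Jul 14 2002, Wed Aug 14 2002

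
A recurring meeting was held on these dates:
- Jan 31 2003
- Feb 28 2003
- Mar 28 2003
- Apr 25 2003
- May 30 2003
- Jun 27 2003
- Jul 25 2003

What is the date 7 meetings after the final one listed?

Every date is a Friday; gaps 28, 28, 28, 35, 28, 28 days.
Each is the last Friday of its month (at least one falls on the 29th or later, ruling out '4th Friday').
Last Friday of August 2003: Aug 29 2003.
Last Friday of September 2003: Sep 26 2003.
October 2003 ends with Friday Oct 31 2003.
Last Friday of November 2003: Nov 28 2003.
Last Friday of December 2003: Dec 26 2003.
Last Friday of January 2004: Jan 30 2004.
Last Friday of February 2004: Feb 27 2004.

Feb 27 2004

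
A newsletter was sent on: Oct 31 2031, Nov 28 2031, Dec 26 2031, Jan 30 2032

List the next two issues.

All Fridays; the gaps (28, 28, 35) vary with month length.
This is the last Friday of each month.
February 2032 ends with Friday Feb 27 2032.
Last Friday of March 2032: Mar 26 2032.

Feb 27 2032, Mar 26 2032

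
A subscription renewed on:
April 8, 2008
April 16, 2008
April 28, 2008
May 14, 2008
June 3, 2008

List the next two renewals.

The spacing grows by 4 each time: 8, 12, 16, 20 days.
Next gap: 24 days. June 3, 2008 + 24 days = June 27, 2008.
Next gap: 28 days. June 27, 2008 + 28 days = July 25, 2008.

June 27, 2008; July 25, 2008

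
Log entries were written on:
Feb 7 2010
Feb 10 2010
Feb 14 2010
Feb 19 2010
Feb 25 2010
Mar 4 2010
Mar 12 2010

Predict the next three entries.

Mar 21 2010, Mar 31 2010, Apr 11 2010

Intervals are 3, 4, 5, 6, 7, 8 days — an arithmetic progression with common difference 1.
Next gap: 9 days. Mar 12 2010 + 9 days = Mar 21 2010.
Next gap: 10 days. Mar 21 2010 + 10 days = Mar 31 2010.
Next gap: 11 days. Mar 31 2010 + 11 days = Apr 11 2010.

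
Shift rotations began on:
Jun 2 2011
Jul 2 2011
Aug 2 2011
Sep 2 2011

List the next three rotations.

Oct 2 2011, Nov 2 2011, Dec 2 2011

Gaps: 30, 31, 31 days — not constant. Every event is on the 2nd of the month.
Pattern: the 2nd of each month.
Next: October 2011 → Oct 2 2011.
Next: November 2011 → Nov 2 2011.
Next: December 2011 → Dec 2 2011.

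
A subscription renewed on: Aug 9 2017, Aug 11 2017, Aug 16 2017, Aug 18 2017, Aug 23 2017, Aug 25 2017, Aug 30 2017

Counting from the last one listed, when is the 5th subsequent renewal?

Sep 15 2017

Every event lands on a Wednesday or Friday (gaps cycle 2, 5, 2, 5, 2, 5).
So the schedule is: every Wednesday and Friday.
Next Friday: Sep 1 2017.
Next Wednesday: Sep 6 2017.
The following Friday is Sep 8 2017.
Next Wednesday: Sep 13 2017.
Next Friday: Sep 15 2017.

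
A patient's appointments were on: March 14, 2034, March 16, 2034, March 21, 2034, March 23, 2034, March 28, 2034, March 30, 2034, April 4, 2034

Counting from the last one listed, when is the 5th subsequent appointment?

April 20, 2034

Every event lands on a Tuesday or Thursday (gaps cycle 2, 5, 2, 5, 2, 5).
So the schedule is: every Tuesday and Thursday.
Next Thursday: April 6, 2034.
The following Tuesday is April 11, 2034.
Next Thursday: April 13, 2034.
Next Tuesday: April 18, 2034.
Next Thursday: April 20, 2034.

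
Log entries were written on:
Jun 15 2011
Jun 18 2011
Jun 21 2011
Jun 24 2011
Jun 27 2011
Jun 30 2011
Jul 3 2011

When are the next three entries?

Jul 6 2011, Jul 9 2011, Jul 12 2011

The spacing is 3, 3, 3, 3, 3, 3 days — always 3 days.
Jul 3 2011 + 3 days = Jul 6 2011.
Jul 6 2011 + 3 days = Jul 9 2011.
Jul 9 2011 + 3 days = Jul 12 2011.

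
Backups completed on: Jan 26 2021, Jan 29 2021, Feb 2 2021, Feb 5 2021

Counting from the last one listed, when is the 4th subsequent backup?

Gaps: 3, 4, 3 days — not constant, but cyclic with period 2.
The events fall on every Tuesday and Friday.
The following Tuesday is Feb 9 2021.
The following Friday is Feb 12 2021.
The following Tuesday is Feb 16 2021.
The following Friday is Feb 19 2021.

Feb 19 2021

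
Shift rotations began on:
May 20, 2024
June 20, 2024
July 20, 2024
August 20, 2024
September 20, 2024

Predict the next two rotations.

October 20, 2024; November 20, 2024

Gaps: 31, 30, 31, 31 days — not constant. Every event is on the 20th of the month.
Pattern: the 20th of each month.
October 2024: October 20, 2024.
Next: November 2024 → November 20, 2024.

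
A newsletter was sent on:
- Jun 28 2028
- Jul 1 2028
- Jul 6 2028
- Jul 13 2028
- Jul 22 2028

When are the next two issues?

Intervals are 3, 5, 7, 9 days — an arithmetic progression with common difference 2.
Next gap: 11 days. Jul 22 2028 + 11 days = Aug 2 2028.
Next gap: 13 days. Aug 2 2028 + 13 days = Aug 15 2028.

Aug 2 2028, Aug 15 2028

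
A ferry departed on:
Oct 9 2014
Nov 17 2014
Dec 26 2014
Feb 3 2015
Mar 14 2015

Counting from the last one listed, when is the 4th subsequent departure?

Gaps between consecutive events: 39, 39, 39, 39 days — a constant 39-day interval.
Mar 14 2015 + 39 days = Apr 22 2015.
Apr 22 2015 + 39 days = May 31 2015.
May 31 2015 + 39 days = Jul 9 2015.
Jul 9 2015 + 39 days = Aug 17 2015.

Aug 17 2015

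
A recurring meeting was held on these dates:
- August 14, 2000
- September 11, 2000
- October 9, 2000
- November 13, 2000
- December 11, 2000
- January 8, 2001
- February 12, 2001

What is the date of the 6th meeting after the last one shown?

Gaps: 28, 28, 35, 28, 28, 35 days — a mix of 28 and 35. Every date is a Monday.
Each is the 2nd Monday of its month.
March 2001 — 2nd Monday is March 12, 2001.
2nd Monday of April 2001: April 9, 2001.
2nd Monday of May 2001: May 14, 2001.
2nd Monday of June 2001: June 11, 2001.
July 2001 — 2nd Monday is July 9, 2001.
2nd Monday of August 2001: August 13, 2001.

August 13, 2001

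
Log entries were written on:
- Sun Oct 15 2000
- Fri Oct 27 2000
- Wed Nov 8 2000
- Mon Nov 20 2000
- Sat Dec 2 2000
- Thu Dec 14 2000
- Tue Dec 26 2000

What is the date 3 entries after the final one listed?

Gaps between consecutive events: 12, 12, 12, 12, 12, 12 days — a constant 12-day interval.
Tue Dec 26 2000 + 12 days = Sun Jan 7 2001.
Sun Jan 7 2001 + 12 days = Fri Jan 19 2001.
Fri Jan 19 2001 + 12 days = Wed Jan 31 2001.

Wed Jan 31 2001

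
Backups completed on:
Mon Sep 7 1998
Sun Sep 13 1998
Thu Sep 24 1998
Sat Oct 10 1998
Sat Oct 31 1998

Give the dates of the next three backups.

Intervals are 6, 11, 16, 21 days — an arithmetic progression with common difference 5.
Next gap: 26 days. Sat Oct 31 1998 + 26 days = Thu Nov 26 1998.
Next gap: 31 days. Thu Nov 26 1998 + 31 days = Sun Dec 27 1998.
Next gap: 36 days. Sun Dec 27 1998 + 36 days = Mon Feb 1 1999.

Thu Nov 26 1998, Sun Dec 27 1998, Mon Feb 1 1999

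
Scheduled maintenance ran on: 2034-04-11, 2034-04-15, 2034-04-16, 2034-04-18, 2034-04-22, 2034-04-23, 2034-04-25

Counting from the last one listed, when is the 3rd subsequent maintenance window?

Every event lands on a Tuesday or Saturday or Sunday (gaps cycle 4, 1, 2, 4, 1, 2).
So the schedule is: every Tuesday, Saturday and Sunday.
The following Saturday is 2034-04-29.
Next Sunday: 2034-04-30.
The following Tuesday is 2034-05-02.

2034-05-02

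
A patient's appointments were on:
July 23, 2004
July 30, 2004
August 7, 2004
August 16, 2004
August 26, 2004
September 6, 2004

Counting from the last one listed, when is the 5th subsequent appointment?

The spacing grows by 1 each time: 7, 8, 9, 10, 11 days.
Next gap: 12 days. September 6, 2004 + 12 days = September 18, 2004.
Next gap: 13 days. September 18, 2004 + 13 days = October 1, 2004.
Next gap: 14 days. October 1, 2004 + 14 days = October 15, 2004.
Next gap: 15 days. October 15, 2004 + 15 days = October 30, 2004.
Next gap: 16 days. October 30, 2004 + 16 days = November 15, 2004.

November 15, 2004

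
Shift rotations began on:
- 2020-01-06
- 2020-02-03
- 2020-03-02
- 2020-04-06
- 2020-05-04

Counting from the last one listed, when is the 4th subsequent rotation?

These are Mondays at 28- or 35-day spacing (28, 28, 35, 28).
The pattern: 1st Monday of the month.
June 2020 — 1st Monday is 2020-06-01.
July 2020 — 1st Monday is 2020-07-06.
1st Monday of August 2020: 2020-08-03.
1st Monday of September 2020: 2020-09-07.

2020-09-07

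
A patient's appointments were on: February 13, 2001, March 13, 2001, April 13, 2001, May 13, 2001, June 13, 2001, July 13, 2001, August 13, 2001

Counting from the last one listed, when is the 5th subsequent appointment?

January 13, 2002

Gaps: 28, 31, 30, 31, 30, 31 days — not constant. Every event is on the 13th of the month.
Pattern: the 13th of each month.
Next: September 2001 → September 13, 2001.
October 2001: October 13, 2001.
Next: November 2001 → November 13, 2001.
Next: December 2001 → December 13, 2001.
January 2002: January 13, 2002.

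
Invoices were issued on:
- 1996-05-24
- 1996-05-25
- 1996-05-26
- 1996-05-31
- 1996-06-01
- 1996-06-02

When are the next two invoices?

1996-06-07, 1996-06-08

The gap pattern 1, 1, 5, 1, 1 repeats every 3 events.
These are the Fridays, Saturdays and Sundays of each week.
The following Friday is 1996-06-07.
Next Saturday: 1996-06-08.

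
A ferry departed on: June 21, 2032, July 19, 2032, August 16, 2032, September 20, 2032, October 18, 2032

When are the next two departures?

Gaps: 28, 28, 35, 28 days — a mix of 28 and 35. Every date is a Monday.
Each is the 3rd Monday of its month.
3rd Monday of November 2032: November 15, 2032.
3rd Monday of December 2032: December 20, 2032.

November 15, 2032; December 20, 2032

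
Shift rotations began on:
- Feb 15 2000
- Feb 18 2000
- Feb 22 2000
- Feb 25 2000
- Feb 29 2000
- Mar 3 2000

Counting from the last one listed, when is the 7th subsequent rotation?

Mar 28 2000

Every event lands on a Tuesday or Friday (gaps cycle 3, 4, 3, 4, 3).
So the schedule is: every Tuesday and Friday.
The following Tuesday is Mar 7 2000.
The following Friday is Mar 10 2000.
Next Tuesday: Mar 14 2000.
Next Friday: Mar 17 2000.
Next Tuesday: Mar 21 2000.
Next Friday: Mar 24 2000.
Next Tuesday: Mar 28 2000.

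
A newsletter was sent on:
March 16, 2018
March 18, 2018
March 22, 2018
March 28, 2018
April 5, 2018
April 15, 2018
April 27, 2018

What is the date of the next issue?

Intervals are 2, 4, 6, 8, 10, 12 days — an arithmetic progression with common difference 2.
Next gap: 14 days. April 27, 2018 + 14 days = May 11, 2018.

May 11, 2018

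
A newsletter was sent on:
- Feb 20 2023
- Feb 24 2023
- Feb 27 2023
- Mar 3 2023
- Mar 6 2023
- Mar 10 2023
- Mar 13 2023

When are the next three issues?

The gap pattern 4, 3, 4, 3, 4, 3 repeats every 2 events.
These are the Mondays and Fridays of each week.
The following Friday is Mar 17 2023.
The following Monday is Mar 20 2023.
Next Friday: Mar 24 2023.

Mar 17 2023, Mar 20 2023, Mar 24 2023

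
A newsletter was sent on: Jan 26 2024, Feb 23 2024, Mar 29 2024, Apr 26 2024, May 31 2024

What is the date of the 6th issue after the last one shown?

Every date is a Friday; gaps 28, 35, 28, 35 days.
Each is the last Friday of its month (at least one falls on the 29th or later, ruling out '4th Friday').
June 2024 ends with Friday Jun 28 2024.
July 2024 ends with Friday Jul 26 2024.
Last Friday of August 2024: Aug 30 2024.
September 2024 ends with Friday Sep 27 2024.
Last Friday of October 2024: Oct 25 2024.
Last Friday of November 2024: Nov 29 2024.

Nov 29 2024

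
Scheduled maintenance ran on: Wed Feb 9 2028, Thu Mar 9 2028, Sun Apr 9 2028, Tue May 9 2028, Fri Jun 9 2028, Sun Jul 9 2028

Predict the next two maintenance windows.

Wed Aug 9 2028, Sat Sep 9 2028

Each date is the 9th; the gaps (29, 31, 30, 31, 30) track the month lengths.
The rule is the 9th of each month.
Next: August 2028 → Wed Aug 9 2028.
September 2028: Sat Sep 9 2028.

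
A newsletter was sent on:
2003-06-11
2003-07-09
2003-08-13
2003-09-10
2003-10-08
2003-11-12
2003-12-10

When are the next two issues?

2004-01-14, 2004-02-11

These are Wednesdays at 28- or 35-day spacing (28, 35, 28, 28, 35, 28).
The pattern: 2nd Wednesday of the month.
January 2004 — 2nd Wednesday is 2004-01-14.
February 2004 — 2nd Wednesday is 2004-02-11.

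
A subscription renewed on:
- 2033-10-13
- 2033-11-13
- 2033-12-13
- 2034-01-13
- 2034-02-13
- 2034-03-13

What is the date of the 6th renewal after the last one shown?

2034-09-13

Each date is the 13th; the gaps (31, 30, 31, 31, 28) track the month lengths.
The rule is the 13th of each month.
April 2034: 2034-04-13.
Next: May 2034 → 2034-05-13.
Next: June 2034 → 2034-06-13.
Next: July 2034 → 2034-07-13.
August 2034: 2034-08-13.
September 2034: 2034-09-13.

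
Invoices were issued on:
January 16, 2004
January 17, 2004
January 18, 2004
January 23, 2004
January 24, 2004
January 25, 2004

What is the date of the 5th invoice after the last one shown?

February 7, 2004

Gaps: 1, 1, 5, 1, 1 days — not constant, but cyclic with period 3.
The events fall on every Friday, Saturday and Sunday.
Next Friday: January 30, 2004.
The following Saturday is January 31, 2004.
The following Sunday is February 1, 2004.
The following Friday is February 6, 2004.
The following Saturday is February 7, 2004.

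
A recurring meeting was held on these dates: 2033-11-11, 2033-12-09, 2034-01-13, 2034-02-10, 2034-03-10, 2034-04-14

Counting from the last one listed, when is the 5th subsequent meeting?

2034-09-08

All dates are Fridays, 28, 35, 28, 28, 35 days apart.
Specifically, the 2nd Friday of each month.
2nd Friday of May 2034: 2034-05-12.
June 2034 — 2nd Friday is 2034-06-09.
2nd Friday of July 2034: 2034-07-14.
August 2034 — 2nd Friday is 2034-08-11.
September 2034 — 2nd Friday is 2034-09-08.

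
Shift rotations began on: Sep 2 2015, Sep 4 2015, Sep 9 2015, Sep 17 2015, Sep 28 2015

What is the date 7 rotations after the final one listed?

Gaps: 2, 5, 8, 11 days — each gap is 3 larger than the previous one.
Next gap: 14 days. Sep 28 2015 + 14 days = Oct 12 2015.
Next gap: 17 days. Oct 12 2015 + 17 days = Oct 29 2015.
Next gap: 20 days. Oct 29 2015 + 20 days = Nov 18 2015.
Next gap: 23 days. Nov 18 2015 + 23 days = Dec 11 2015.
Next gap: 26 days. Dec 11 2015 + 26 days = Jan 6 2016.
Next gap: 29 days. Jan 6 2016 + 29 days = Feb 4 2016.
Next gap: 32 days. Feb 4 2016 + 32 days = Mar 7 2016.

Mar 7 2016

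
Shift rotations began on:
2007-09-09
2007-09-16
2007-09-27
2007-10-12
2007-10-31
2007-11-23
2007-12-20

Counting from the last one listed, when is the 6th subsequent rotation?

2008-08-22

The spacing grows by 4 each time: 7, 11, 15, 19, 23, 27 days.
Next gap: 31 days. 2007-12-20 + 31 days = 2008-01-20.
Next gap: 35 days. 2008-01-20 + 35 days = 2008-02-24.
Next gap: 39 days. 2008-02-24 + 39 days = 2008-04-03.
Next gap: 43 days. 2008-04-03 + 43 days = 2008-05-16.
Next gap: 47 days. 2008-05-16 + 47 days = 2008-07-02.
Next gap: 51 days. 2008-07-02 + 51 days = 2008-08-22.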